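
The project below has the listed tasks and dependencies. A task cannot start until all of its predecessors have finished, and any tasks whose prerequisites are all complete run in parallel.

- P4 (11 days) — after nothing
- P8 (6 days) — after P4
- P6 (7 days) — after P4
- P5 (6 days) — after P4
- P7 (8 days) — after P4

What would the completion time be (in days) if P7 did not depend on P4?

With the dependency in place, P4→P7 = 11+8 = 19 sets the finish at 19 days.
Without P4→P7, P7's earliest start moves from 11 to 0.
The longest chain is now P4→P6 = 11+7 = 18, so the project takes 18 days.

18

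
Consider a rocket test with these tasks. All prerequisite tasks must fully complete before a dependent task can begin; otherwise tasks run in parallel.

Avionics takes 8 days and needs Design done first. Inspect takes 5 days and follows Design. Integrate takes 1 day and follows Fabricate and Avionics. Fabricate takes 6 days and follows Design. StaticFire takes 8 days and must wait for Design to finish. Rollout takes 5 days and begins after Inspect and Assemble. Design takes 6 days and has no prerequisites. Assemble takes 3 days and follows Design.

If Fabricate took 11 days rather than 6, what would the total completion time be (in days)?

18

Critical path before the change: Design→Inspect→Rollout = 6+5+5 = 16 giving 16 days.
Fabricate has 3 days of float (longest path through it is 13).
The binding chain switches to Design→Fabricate→Integrate = 6+11+1 = 18; finish 18 days.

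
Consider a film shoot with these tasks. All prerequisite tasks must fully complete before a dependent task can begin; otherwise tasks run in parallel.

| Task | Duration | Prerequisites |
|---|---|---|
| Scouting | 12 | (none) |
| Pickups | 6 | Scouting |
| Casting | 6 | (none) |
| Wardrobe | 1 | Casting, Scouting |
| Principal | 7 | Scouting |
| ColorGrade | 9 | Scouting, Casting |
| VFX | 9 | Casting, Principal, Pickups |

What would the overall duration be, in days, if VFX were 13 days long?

32

Baseline: Scouting→Principal→VFX = 12+7+9 = 28 → 28 days.
Since VFX is critical, the +4 change carries straight to that chain (now 32 days).
No other chain overtakes it, so the finish is 32 days.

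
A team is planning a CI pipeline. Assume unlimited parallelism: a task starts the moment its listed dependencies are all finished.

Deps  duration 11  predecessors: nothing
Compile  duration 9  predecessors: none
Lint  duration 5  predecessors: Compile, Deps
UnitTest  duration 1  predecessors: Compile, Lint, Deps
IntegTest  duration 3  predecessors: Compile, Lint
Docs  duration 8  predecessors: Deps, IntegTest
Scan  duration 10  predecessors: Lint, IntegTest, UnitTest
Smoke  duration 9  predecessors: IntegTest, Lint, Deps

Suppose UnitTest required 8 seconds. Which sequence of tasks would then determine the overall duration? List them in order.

Deps, Lint, UnitTest, Scan

The binding path is Deps→Lint→IntegTest→Scan = 11+5+3+10 = 29; finish at 29 seconds.
The longest path through UnitTest is only 27 seconds, so UnitTest has float 2.
New critical path: Deps→Lint→UnitTest→Scan = 11+5+8+10 = 34 ⇒ 34 seconds.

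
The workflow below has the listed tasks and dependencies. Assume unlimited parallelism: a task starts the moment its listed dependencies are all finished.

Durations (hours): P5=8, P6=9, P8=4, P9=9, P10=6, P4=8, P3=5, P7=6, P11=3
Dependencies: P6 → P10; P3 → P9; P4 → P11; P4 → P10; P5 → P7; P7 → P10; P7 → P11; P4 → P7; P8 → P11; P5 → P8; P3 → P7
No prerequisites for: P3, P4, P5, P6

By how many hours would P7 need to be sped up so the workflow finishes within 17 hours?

3

Current finish: 20 hours; target: 17.
P7 is on every critical path, so each hour cut from P7 cuts the finish by one (this holds down to a finish of 15).
Need 20 − 17 = 3 hours off P7 → P7 becomes 3 hours, finish becomes 17.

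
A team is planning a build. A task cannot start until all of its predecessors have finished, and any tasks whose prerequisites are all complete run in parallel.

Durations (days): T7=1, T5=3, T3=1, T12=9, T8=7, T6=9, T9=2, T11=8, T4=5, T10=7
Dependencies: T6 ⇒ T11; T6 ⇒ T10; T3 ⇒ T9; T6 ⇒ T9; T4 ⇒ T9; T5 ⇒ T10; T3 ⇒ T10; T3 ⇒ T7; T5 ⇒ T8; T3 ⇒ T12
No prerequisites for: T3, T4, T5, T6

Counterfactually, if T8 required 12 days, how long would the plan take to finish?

As given, the longest chain is T6→T11 = 9+8 = 17, so the finish is 17 days.
T8 has 7 days of float (longest path through it is 10).
No other chain overtakes it, so the finish is 17 days.

17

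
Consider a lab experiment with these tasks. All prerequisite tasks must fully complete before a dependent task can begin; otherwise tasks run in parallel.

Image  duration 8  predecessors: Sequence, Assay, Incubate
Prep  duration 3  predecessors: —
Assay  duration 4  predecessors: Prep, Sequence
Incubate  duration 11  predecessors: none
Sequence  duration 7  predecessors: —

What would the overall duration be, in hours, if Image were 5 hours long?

16

Critical path before the change: Incubate→Image = 11+8 = 19 giving 19 hours.
Image is on the critical path; changing it to 5 makes that path 16 hours.
The critical path is still Incubate→Image; finish is now 16 hours.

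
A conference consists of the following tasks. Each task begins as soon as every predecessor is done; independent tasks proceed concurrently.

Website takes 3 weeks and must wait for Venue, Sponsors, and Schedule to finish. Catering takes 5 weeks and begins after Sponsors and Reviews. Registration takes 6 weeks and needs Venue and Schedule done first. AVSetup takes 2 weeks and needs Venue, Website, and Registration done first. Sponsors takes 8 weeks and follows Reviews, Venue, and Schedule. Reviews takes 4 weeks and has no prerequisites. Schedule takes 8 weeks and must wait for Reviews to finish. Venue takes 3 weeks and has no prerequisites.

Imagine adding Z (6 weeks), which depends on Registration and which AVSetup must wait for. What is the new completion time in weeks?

Originally the conference takes 25 weeks.
With Z inserted, AVSetup now waits for max(Venue, Website, Registration, Z).
New critical path: Reviews→Schedule→Registration→Z→AVSetup = 4+8+6+6+2 = 26 ⇒ 26 weeks.

26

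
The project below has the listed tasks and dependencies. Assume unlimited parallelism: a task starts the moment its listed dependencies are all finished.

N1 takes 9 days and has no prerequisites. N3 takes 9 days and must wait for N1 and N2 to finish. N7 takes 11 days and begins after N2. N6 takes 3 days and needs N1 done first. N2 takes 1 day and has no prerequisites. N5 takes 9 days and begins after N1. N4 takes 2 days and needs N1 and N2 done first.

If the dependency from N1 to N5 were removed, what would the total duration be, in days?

Before: longest chain N1→N3 = 9+9 = 18, finish 18.
Without N1→N5, N5's earliest start moves from 9 to 0.
New critical path: N1→N3 = 9+9 = 18 ⇒ 18 days.

18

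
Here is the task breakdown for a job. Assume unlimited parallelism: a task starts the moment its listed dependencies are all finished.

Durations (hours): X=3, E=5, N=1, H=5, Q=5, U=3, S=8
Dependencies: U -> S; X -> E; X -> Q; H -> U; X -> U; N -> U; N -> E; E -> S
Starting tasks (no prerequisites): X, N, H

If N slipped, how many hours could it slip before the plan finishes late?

X→E→S = 3+5+8 = 16 sets the makespan at 16 hours.
N finishes as early as 1 and must finish by 3.
Float = 16 − 14 = 2.

2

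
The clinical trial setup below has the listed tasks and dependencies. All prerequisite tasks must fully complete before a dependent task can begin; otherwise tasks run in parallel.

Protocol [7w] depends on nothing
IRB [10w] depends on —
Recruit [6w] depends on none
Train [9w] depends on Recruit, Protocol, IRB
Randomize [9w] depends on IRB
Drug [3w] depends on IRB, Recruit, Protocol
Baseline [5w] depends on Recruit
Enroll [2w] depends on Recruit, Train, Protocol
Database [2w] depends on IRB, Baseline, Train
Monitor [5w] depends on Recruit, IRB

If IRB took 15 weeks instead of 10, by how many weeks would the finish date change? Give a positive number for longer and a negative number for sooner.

5

The binding path is IRB→Train→Enroll = 10+9+2 = 21; finish at 21 weeks.
IRB lies on that path, so at 15 weeks the path becomes 26 weeks.
The critical path is still IRB→Train→Enroll; finish is now 26 weeks.
Change in finish: 26 − 21 = +5 weeks.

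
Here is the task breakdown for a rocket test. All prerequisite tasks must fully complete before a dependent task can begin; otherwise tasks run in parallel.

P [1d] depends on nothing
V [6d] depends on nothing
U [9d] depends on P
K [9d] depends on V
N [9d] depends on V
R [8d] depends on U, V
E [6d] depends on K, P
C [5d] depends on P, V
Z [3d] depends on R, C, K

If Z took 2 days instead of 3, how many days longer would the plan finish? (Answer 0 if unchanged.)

0

Baseline: P→U→R→Z = 1+9+8+3 = 21 → 21 days.
Since Z is critical, the -1 change carries straight to that chain (now 20 days).
New critical path: V→K→E = 6+9+6 = 21 ⇒ 21 days.
Change in finish: 21 − 21 = +0 days.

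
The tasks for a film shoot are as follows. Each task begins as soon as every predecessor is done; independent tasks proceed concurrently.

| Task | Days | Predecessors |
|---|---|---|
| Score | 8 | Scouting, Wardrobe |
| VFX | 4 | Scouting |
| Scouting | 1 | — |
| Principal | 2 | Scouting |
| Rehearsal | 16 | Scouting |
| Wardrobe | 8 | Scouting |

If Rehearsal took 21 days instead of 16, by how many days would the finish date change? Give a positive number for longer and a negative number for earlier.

5

Critical path before the change: Scouting→Rehearsal = 1+16 = 17 giving 17 days.
Since Rehearsal is critical, the +5 change carries straight to that chain (now 22 days).
That remains the longest chain; total 22 days.
Change in finish: 22 − 17 = +5 days.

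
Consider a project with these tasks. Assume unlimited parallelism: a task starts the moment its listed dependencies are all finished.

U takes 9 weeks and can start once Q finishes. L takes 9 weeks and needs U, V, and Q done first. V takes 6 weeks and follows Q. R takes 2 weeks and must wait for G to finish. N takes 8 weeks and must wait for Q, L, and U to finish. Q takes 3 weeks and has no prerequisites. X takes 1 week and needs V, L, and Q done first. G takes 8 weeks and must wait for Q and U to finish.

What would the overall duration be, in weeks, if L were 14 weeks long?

34

Actual critical path: Q→U→L→N = 3+9+9+8 = 29 ⇒ 29 weeks.
Since L is critical, the +5 change carries straight to that chain (now 34 weeks).
That remains the longest chain; total 34 weeks.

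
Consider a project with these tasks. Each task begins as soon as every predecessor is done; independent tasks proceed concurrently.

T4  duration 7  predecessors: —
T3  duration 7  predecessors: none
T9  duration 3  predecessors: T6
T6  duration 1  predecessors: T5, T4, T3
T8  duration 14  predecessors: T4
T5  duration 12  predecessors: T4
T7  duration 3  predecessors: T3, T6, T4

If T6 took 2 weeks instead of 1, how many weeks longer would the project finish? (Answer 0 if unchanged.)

Actual critical path: T4→T5→T6→T7 = 7+12+1+3 = 23 ⇒ 23 weeks.
T6 is on the critical path; changing it to 2 makes that path 24 weeks.
That remains the longest chain; total 24 weeks.
Change in finish: 24 − 23 = +1 weeks.

1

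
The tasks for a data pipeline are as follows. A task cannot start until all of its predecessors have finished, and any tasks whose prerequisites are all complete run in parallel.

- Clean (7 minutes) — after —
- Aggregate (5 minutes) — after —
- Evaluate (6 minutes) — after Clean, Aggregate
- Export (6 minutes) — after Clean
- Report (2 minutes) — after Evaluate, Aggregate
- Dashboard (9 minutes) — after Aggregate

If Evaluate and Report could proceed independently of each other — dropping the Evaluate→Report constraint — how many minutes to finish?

14

Original critical path: Clean→Evaluate→Report = 7+6+2 = 15 ⇒ 15 minutes.
Without Evaluate→Report, Report's earliest start moves from 13 to 5.
The longest chain is now Aggregate→Dashboard = 5+9 = 14, so the schedule takes 14 minutes.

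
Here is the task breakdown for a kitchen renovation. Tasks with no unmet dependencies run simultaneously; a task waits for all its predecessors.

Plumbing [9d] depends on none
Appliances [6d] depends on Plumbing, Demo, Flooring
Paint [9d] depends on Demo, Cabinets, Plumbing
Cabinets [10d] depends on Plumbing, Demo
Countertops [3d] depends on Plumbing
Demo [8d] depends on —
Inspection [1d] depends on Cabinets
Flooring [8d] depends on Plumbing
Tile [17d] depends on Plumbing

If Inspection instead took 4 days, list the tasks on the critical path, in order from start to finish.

As given, the longest chain is Plumbing→Cabinets→Paint = 9+10+9 = 28, so the finish is 28 days.
The longest path through Inspection is only 20 days, so Inspection has float 8.
The critical path is still Plumbing→Cabinets→Paint; finish is now 28 days.

Plumbing, Cabinets, Paint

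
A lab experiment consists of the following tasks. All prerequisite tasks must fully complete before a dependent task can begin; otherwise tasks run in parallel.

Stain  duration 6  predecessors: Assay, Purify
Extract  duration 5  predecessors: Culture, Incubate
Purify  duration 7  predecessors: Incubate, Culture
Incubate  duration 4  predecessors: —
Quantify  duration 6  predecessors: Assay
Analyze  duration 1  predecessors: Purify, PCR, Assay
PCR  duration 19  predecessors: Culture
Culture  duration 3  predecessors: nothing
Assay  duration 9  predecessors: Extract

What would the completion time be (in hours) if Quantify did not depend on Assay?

24

Original critical path: Incubate→Extract→Assay→Stain = 4+5+9+6 = 24 ⇒ 24 hours.
Without Assay→Quantify, Quantify's earliest start moves from 18 to 0.
The longest chain is now Incubate→Extract→Assay→Stain = 4+5+9+6 = 24, so the schedule takes 24 hours.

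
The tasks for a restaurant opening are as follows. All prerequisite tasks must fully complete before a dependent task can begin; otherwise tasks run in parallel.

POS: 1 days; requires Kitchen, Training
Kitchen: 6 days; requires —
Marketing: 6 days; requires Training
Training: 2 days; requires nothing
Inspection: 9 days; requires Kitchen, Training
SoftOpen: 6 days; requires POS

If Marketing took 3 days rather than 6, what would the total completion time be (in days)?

15

Critical path before the change: Kitchen→Inspection = 6+9 = 15 giving 15 days.
The longest path through Marketing is only 8 days, so Marketing has float 7.
That remains the longest chain; total 15 days.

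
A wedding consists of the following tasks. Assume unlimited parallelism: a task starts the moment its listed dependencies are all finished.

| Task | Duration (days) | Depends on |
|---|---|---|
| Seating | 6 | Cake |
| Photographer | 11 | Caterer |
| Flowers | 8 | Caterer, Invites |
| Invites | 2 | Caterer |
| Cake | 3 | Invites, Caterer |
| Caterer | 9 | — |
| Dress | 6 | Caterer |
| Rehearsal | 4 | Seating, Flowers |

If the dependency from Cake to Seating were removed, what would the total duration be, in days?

23

Original critical path: Caterer→Invites→Cake→Seating→Rehearsal = 9+2+3+6+4 = 24 ⇒ 24 days.
Without Cake→Seating, Seating's earliest start moves from 14 to 0.
New critical path: Caterer→Invites→Flowers→Rehearsal = 9+2+8+4 = 23 ⇒ 23 days.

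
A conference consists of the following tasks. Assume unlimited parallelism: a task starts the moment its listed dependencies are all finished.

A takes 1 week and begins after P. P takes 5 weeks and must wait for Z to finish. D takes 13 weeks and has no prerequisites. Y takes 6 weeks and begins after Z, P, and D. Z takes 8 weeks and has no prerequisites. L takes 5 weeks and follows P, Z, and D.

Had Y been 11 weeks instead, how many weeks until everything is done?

As given, the longest chain is Z→P→Y = 8+5+6 = 19, so the finish is 19 weeks.
Y is on the critical path; changing it to 11 makes that path 24 weeks.
That remains the longest chain; total 24 weeks.

24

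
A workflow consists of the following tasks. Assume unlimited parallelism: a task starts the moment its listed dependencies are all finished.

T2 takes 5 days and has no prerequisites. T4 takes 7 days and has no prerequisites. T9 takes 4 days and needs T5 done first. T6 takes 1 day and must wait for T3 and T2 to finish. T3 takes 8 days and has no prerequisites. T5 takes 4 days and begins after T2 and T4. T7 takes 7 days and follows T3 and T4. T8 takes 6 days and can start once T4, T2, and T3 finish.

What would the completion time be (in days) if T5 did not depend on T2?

15

Original critical path: T3→T7 = 8+7 = 15 ⇒ 15 days.
Dropping T2→T5 doesn't change T5's earliest start (7); another predecessor still binds.
After: T3→T7 = 8+7 = 15 → 15 days.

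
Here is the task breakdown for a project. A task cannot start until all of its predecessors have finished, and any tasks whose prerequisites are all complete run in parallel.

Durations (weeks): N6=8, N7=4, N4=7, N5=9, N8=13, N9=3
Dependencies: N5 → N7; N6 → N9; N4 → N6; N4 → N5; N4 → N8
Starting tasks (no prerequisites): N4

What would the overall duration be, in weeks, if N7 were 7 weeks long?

23

The binding path is N4→N5→N7 = 7+9+4 = 20; finish at 20 weeks.
N7 lies on that path, so at 7 weeks the path becomes 23 weeks.
No other chain overtakes it, so the finish is 23 weeks.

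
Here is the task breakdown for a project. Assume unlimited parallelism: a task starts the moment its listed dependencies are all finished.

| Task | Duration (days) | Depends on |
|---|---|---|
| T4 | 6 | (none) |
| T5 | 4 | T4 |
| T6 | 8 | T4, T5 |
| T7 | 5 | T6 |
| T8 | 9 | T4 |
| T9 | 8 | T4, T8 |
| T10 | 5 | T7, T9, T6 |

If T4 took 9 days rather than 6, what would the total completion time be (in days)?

31

Baseline: T4→T5→T6→T7→T10 = 6+4+8+5+5 = 28 → 28 days.
T4 lies on that path, so at 9 days the path becomes 31 days.
No other chain overtakes it, so the finish is 31 days.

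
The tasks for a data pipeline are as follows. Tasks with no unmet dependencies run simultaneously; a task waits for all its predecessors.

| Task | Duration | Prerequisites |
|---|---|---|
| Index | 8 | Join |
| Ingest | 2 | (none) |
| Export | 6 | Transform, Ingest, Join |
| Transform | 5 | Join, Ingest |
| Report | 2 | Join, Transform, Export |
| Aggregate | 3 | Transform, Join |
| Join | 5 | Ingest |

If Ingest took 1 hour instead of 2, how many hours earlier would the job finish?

Critical path before the change: Ingest→Join→Transform→Export→Report = 2+5+5+6+2 = 20 giving 20 hours.
Ingest lies on that path, so at 1 hour the path becomes 19 hours.
The critical path is still Ingest→Join→Transform→Export→Report; finish is now 19 hours.
Change in finish: 19 − 20 = -1 hours.

1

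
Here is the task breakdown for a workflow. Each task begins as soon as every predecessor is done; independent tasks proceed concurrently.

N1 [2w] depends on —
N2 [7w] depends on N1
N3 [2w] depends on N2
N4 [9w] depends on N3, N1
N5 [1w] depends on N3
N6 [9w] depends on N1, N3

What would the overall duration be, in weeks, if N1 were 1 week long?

Actual critical path: N1→N2→N3→N4 = 2+7+2+9 = 20 ⇒ 20 weeks.
Since N1 is critical, the -1 change carries straight to that chain (now 19 weeks).
No other chain overtakes it, so the finish is 19 weeks.

19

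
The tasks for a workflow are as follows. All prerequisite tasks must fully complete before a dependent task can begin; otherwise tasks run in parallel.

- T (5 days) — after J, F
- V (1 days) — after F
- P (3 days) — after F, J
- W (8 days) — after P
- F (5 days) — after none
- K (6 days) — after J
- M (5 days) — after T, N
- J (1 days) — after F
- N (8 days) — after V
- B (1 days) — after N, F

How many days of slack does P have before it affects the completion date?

The longest chain is F→V→N→M = 5+1+8+5 = 19; overall finish 19 days.
Longest path through P: 17 days (earliest finish 9, latest finish 11).
So P can slip 11 − 9 = 2 days.

2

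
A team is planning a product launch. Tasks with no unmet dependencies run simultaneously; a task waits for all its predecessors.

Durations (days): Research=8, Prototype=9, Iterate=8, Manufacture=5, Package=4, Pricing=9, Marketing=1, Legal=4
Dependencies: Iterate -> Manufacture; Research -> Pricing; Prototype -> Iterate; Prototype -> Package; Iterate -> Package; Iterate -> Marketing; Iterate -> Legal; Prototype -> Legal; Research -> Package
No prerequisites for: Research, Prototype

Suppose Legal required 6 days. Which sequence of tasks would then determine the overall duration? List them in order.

Prototype, Iterate, Legal

Actual critical path: Prototype→Iterate→Manufacture = 9+8+5 = 22 ⇒ 22 days.
The longest path through Legal is only 21 days, so Legal has float 1.
New critical path: Prototype→Iterate→Legal = 9+8+6 = 23 ⇒ 23 days.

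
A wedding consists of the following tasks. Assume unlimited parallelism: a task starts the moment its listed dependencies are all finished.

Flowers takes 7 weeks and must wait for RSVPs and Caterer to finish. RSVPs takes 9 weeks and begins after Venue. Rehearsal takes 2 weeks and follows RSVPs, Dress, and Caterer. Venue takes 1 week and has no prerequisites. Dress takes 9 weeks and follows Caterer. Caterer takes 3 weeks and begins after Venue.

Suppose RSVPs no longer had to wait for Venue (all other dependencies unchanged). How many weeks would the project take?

16

Original critical path: Venue→RSVPs→Flowers = 1+9+7 = 17 ⇒ 17 weeks.
Without Venue→RSVPs, RSVPs's earliest start moves from 1 to 0.
New critical path: RSVPs→Flowers = 9+7 = 16 ⇒ 16 weeks.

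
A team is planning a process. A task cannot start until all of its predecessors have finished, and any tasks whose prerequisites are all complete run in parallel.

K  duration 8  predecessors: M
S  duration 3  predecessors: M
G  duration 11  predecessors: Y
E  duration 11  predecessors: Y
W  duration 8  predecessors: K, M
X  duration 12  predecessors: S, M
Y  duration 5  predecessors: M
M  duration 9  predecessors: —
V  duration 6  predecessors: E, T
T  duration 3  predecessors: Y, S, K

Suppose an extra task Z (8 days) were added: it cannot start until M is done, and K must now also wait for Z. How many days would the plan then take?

34

Originally the plan takes 31 days.
With Z inserted, K now waits for max(M, Z).
New critical path: M→Z→K→T→V = 9+8+8+3+6 = 34 ⇒ 34 days.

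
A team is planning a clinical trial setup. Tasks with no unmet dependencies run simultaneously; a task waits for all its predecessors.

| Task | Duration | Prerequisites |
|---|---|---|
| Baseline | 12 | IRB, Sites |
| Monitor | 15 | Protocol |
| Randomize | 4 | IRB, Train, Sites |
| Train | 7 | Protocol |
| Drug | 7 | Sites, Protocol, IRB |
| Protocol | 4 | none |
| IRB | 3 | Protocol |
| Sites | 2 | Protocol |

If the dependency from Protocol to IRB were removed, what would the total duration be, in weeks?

19

With the dependency in place, Protocol→IRB→Baseline = 4+3+12 = 19 sets the finish at 19 weeks.
Without Protocol→IRB, IRB's earliest start moves from 4 to 0.
New critical path: Protocol→Monitor = 4+15 = 19 ⇒ 19 weeks.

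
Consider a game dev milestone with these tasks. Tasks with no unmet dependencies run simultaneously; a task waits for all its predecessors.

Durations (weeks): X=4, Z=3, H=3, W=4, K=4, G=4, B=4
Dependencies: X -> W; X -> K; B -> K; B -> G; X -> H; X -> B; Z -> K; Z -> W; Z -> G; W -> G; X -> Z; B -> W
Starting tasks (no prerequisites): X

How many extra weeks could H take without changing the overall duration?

The longest chain is X→B→W→G = 4+4+4+4 = 16; overall finish 16 weeks.
The longest chain containing H totals 7 weeks.
So H can slip 16 − 7 = 9 weeks.

9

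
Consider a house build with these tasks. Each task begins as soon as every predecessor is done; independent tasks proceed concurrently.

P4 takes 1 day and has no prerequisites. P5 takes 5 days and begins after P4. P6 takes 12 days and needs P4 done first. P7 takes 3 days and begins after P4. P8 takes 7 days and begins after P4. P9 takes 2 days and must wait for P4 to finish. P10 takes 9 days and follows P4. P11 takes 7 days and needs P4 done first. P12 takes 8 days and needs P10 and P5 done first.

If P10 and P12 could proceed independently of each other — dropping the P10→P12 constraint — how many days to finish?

14

Before: longest chain P4→P10→P12 = 1+9+8 = 18, finish 18.
Without P10→P12, P12's earliest start moves from 10 to 6.
New critical path: P4→P5→P12 = 1+5+8 = 14 ⇒ 14 days.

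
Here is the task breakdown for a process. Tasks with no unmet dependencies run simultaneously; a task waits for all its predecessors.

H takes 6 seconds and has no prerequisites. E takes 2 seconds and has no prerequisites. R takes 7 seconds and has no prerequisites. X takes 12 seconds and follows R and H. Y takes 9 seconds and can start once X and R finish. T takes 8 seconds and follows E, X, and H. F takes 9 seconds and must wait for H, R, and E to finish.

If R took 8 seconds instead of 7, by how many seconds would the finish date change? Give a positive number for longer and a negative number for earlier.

The binding path is R→X→Y = 7+12+9 = 28; finish at 28 seconds.
R lies on that path, so at 8 seconds the path becomes 29 seconds.
The critical path is still R→X→Y; finish is now 29 seconds.
Change in finish: 29 − 28 = +1 seconds.

1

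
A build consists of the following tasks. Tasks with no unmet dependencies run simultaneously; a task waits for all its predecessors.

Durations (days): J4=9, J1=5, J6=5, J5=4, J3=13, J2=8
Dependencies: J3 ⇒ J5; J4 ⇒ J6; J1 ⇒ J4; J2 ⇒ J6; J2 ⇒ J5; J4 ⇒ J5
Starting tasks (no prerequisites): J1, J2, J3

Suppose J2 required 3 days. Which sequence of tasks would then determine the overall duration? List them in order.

J1, J4, J6

The binding path is J1→J4→J6 = 5+9+5 = 19; finish at 19 days.
The longest path through J2 is only 13 days, so J2 has float 6.
No other chain overtakes it, so the finish is 19 days.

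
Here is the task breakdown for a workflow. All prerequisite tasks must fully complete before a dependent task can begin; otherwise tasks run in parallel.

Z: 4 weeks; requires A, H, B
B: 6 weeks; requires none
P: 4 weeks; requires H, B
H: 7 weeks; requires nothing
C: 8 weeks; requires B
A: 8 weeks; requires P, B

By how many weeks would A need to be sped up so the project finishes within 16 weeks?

7

Current finish: 23 weeks; target: 16.
A is on every critical path, so each week cut from A cuts the finish by one (this holds down to a finish of 16).
Need 23 − 16 = 7 weeks off A → A becomes 1 week, finish becomes 16.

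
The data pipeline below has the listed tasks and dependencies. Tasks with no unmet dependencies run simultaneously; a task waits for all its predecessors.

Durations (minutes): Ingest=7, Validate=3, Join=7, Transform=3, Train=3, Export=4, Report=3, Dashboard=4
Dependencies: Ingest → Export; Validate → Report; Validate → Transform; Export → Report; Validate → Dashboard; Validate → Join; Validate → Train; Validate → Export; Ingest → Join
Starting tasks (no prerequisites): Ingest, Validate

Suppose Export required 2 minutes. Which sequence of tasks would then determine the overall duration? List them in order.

Actual critical path: Ingest→Export→Report = 7+4+3 = 14 ⇒ 14 minutes.
Export is on the critical path; changing it to 2 makes that path 12 minutes.
The binding chain switches to Ingest→Join = 7+7 = 14; finish 14 minutes.

Ingest, Join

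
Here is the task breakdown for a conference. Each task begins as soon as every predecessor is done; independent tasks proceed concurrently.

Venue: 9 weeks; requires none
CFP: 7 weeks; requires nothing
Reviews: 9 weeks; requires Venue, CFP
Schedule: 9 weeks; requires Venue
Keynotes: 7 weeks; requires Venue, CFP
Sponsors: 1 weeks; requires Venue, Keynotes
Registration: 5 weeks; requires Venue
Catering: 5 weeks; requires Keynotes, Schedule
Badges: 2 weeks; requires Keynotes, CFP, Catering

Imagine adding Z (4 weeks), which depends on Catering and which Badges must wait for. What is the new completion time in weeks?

Originally the project takes 25 weeks.
With Z inserted, Badges now waits for max(Keynotes, CFP, Catering, Z).
New critical path: Venue→Schedule→Catering→Z→Badges = 9+9+5+4+2 = 29 ⇒ 29 weeks.

29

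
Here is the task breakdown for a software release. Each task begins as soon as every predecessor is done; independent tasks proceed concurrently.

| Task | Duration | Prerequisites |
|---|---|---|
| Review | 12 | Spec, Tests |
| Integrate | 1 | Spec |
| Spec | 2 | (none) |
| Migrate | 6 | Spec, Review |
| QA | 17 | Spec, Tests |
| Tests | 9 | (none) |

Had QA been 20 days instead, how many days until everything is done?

29

Baseline: Tests→Review→Migrate = 9+12+6 = 27 → 27 days.
QA is off the critical path — its longest chain is 26 days, giving 1 of slack.
The binding chain switches to Tests→QA = 9+20 = 29; finish 29 days.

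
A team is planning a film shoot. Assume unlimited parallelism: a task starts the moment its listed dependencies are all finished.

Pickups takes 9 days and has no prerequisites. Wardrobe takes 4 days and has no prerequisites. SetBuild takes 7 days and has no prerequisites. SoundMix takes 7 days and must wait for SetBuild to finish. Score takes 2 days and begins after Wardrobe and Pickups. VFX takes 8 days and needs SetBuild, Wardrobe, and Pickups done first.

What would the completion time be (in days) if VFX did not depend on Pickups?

15

Original critical path: Pickups→VFX = 9+8 = 17 ⇒ 17 days.
Without Pickups→VFX, VFX's earliest start moves from 9 to 7.
New critical path: SetBuild→VFX = 7+8 = 15 ⇒ 15 days.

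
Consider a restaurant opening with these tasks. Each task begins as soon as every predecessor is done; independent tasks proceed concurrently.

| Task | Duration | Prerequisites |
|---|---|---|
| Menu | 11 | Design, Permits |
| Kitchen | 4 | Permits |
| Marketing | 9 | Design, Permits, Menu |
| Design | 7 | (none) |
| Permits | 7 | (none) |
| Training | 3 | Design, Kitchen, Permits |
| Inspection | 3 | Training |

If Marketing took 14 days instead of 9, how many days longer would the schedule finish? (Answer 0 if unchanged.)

5

The binding path is Permits→Menu→Marketing = 7+11+9 = 27; finish at 27 days.
Since Marketing is critical, the +5 change carries straight to that chain (now 32 days).
That remains the longest chain; total 32 days.
Change in finish: 32 − 27 = +5 days.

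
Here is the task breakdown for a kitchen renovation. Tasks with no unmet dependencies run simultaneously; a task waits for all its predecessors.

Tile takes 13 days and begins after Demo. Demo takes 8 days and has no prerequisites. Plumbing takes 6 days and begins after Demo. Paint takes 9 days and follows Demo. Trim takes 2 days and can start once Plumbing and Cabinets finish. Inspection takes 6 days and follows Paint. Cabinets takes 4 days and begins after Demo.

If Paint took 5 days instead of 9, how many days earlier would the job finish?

Critical path before the change: Demo→Paint→Inspection = 8+9+6 = 23 giving 23 days.
Paint is on the critical path; changing it to 5 makes that path 19 days.
The binding chain switches to Demo→Tile = 8+13 = 21; finish 21 days.
Change in finish: 21 − 23 = -2 days.

2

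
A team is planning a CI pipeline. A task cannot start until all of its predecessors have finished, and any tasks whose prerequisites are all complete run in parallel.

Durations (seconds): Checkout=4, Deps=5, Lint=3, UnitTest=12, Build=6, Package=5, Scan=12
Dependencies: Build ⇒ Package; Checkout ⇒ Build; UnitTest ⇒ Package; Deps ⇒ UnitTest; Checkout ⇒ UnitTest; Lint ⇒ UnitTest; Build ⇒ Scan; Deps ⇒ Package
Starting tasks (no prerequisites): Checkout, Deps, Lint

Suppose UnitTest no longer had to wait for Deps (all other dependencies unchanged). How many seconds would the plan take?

Original critical path: Checkout→Build→Scan = 4+6+12 = 22 ⇒ 22 seconds.
Without Deps→UnitTest, UnitTest's earliest start moves from 5 to 4.
The longest chain is now Checkout→Build→Scan = 4+6+12 = 22, so the plan takes 22 seconds.

22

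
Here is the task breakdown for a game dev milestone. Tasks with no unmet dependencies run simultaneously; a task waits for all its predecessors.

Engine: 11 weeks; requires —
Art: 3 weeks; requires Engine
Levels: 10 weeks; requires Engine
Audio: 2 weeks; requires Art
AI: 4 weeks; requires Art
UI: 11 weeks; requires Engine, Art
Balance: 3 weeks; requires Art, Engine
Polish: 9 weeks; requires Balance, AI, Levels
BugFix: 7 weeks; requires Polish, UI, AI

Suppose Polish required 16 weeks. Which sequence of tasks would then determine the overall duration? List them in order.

Critical path before the change: Engine→Levels→Polish→BugFix = 11+10+9+7 = 37 giving 37 weeks.
Polish lies on that path, so at 16 weeks the path becomes 44 weeks.
The critical path is still Engine→Levels→Polish→BugFix; finish is now 44 weeks.

Engine, Levels, Polish, BugFix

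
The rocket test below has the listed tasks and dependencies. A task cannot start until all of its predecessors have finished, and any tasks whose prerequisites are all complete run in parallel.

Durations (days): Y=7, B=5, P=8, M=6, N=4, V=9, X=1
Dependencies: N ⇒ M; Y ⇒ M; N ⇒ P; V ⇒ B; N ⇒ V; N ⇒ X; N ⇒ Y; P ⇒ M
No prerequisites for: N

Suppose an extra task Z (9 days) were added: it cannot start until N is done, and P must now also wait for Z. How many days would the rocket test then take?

27

Originally the rocket test takes 18 days.
With Z inserted, P now waits for max(N, Z).
New critical path: N→Z→P→M = 4+9+8+6 = 27 ⇒ 27 days.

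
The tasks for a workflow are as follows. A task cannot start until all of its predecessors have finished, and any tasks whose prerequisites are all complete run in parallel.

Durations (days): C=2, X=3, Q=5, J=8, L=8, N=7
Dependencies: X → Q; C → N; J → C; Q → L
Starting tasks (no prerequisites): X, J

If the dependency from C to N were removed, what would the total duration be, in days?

With the dependency in place, J→C→N = 8+2+7 = 17 sets the finish at 17 days.
Without C→N, N's earliest start moves from 10 to 0.
After: X→Q→L = 3+5+8 = 16 → 16 days.

16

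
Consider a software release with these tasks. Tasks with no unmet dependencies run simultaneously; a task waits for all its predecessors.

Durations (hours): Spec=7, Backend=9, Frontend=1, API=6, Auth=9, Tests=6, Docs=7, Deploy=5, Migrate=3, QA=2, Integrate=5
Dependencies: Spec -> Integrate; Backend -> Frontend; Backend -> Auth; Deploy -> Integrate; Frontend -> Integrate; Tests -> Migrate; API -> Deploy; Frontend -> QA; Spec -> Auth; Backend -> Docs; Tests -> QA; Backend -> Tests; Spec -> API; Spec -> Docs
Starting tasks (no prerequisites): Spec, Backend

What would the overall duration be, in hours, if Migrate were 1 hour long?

Baseline: Spec→API→Deploy→Integrate = 7+6+5+5 = 23 → 23 hours.
The longest path through Migrate is only 18 hours, so Migrate has float 5.
The critical path is still Spec→API→Deploy→Integrate; finish is now 23 hours.

23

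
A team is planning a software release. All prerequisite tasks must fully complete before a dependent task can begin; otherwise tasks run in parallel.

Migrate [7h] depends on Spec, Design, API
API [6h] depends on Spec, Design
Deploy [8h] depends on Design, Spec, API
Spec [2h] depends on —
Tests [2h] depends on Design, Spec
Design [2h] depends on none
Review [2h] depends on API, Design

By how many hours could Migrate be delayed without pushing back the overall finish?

The longest chain is Spec→API→Deploy = 2+6+8 = 16; overall finish 16 hours.
Longest path through Migrate: 15 hours (earliest finish 15, latest finish 16).
So Migrate can slip 16 − 15 = 1 hour.

1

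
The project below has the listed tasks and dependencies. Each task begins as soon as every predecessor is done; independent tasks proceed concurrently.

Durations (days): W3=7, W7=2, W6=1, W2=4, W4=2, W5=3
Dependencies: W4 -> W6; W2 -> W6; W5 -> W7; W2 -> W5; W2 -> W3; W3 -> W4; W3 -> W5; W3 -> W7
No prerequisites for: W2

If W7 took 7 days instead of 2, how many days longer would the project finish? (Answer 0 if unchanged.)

Baseline: W2→W3→W5→W7 = 4+7+3+2 = 16 → 16 days.
W7 is on the critical path; changing it to 7 makes that path 21 days.
That remains the longest chain; total 21 days.
Change in finish: 21 − 16 = +5 days.

5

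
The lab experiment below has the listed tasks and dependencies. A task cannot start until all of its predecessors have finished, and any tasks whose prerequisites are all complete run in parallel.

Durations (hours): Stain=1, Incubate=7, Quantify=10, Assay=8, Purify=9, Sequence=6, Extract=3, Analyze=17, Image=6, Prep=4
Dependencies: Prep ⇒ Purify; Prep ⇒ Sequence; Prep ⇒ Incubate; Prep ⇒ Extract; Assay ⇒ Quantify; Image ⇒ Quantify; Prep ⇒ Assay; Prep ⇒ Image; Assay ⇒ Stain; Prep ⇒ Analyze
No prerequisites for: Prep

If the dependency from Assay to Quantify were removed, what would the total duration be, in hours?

With the dependency in place, Prep→Assay→Quantify = 4+8+10 = 22 sets the finish at 22 hours.
Without Assay→Quantify, Quantify's earliest start moves from 12 to 10.
After: Prep→Analyze = 4+17 = 21 → 21 hours.

21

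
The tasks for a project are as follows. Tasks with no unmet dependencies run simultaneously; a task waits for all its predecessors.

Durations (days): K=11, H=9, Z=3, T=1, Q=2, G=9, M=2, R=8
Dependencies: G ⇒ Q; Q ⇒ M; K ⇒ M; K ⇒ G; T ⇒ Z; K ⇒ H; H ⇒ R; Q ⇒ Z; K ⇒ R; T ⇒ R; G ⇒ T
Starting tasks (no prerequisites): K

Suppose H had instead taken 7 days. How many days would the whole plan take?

29

The binding path is K→G→T→R = 11+9+1+8 = 29; finish at 29 days.
H has 1 day of float (longest path through it is 28).
The critical path is still K→G→T→R; finish is now 29 days.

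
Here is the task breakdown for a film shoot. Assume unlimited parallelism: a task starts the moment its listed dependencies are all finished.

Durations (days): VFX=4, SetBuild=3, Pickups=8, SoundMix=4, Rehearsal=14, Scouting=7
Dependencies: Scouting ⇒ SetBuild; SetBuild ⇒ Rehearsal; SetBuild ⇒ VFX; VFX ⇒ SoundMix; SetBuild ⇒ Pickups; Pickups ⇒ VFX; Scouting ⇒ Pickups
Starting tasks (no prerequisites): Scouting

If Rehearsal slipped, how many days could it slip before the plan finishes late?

2

Critical path: Scouting→SetBuild→Pickups→VFX→SoundMix = 7+3+8+4+4 = 26, so the finish is 26 days.
Rehearsal finishes as early as 24 and must finish by 26.
So Rehearsal can slip 26 − 24 = 2 days.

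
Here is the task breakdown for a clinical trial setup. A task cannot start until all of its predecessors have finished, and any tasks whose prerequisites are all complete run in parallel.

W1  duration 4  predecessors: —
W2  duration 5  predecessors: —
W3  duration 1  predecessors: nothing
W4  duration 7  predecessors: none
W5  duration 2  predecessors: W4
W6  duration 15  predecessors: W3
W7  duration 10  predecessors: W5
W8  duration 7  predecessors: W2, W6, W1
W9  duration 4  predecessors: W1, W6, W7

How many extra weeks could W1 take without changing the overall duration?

12

W3→W6→W8 = 1+15+7 = 23 sets the makespan at 23 weeks.
The longest chain containing W1 totals 11 weeks.
Float = 23 − 11 = 12.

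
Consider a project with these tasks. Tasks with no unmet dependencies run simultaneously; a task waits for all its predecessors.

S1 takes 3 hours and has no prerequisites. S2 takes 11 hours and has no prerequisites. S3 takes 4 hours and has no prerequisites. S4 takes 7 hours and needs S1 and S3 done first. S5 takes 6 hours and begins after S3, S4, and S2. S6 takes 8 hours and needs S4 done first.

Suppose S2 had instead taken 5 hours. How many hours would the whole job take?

Critical path before the change: S3→S4→S6 = 4+7+8 = 19 giving 19 hours.
The longest path through S2 is only 17 hours, so S2 has float 2.
That remains the longest chain; total 19 hours.

19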